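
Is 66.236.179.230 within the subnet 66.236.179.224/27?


Subnet network: 66.236.179.224
Test IP AND mask: 66.236.179.224
Yes, 66.236.179.230 is in 66.236.179.224/27


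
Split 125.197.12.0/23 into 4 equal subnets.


New prefix = 23 + 2 = 25
Each subnet has 128 addresses
  125.197.12.0/25
  125.197.12.128/25
  125.197.13.0/25
  125.197.13.128/25
Subnets: 125.197.12.0/25, 125.197.12.128/25, 125.197.13.0/25, 125.197.13.128/25


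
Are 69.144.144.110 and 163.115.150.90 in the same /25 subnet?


Mask: 255.255.255.128
69.144.144.110 AND mask = 69.144.144.0
163.115.150.90 AND mask = 163.115.150.0
No, different subnets (69.144.144.0 vs 163.115.150.0)


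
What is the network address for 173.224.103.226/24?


IP:   10101101.11100000.01100111.11100010
Mask: 11111111.11111111.11111111.00000000
AND operation:
Net:  10101101.11100000.01100111.00000000
Network: 173.224.103.0/24


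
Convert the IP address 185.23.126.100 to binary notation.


185 = 10111001
23 = 00010111
126 = 01111110
100 = 01100100
Binary: 10111001.00010111.01111110.01100100


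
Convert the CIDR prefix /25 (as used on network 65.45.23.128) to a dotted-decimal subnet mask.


/25 means 25 network bits, 7 host bits
Binary: 11111111111111111111111110000000
Mask: 255.255.255.128


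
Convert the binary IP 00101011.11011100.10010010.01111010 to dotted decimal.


00101011 = 43
11011100 = 220
10010010 = 146
01111010 = 122
IP: 43.220.146.122


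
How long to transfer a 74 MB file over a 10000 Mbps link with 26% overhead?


Effective throughput = 10000 * (1 - 26/100) = 7400 Mbps
File size in Mb = 74 * 8 = 592 Mb
Time = 592 / 7400
Time = 0.08 seconds


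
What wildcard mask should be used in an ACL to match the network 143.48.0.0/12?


Subnet mask: 255.240.0.0
Wildcard = 255.255.255.255 - subnet mask
255 - 255 = 0
255 - 240 = 15
255 - 0 = 255
255 - 0 = 255
Wildcard: 0.15.255.255


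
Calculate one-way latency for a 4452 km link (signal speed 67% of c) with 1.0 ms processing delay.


Speed = 0.67 * 3e5 km/s = 201000 km/s
Propagation delay = 4452 / 201000 = 0.0221 s = 22.1493 ms
Processing delay = 1.0 ms
Total one-way latency = 23.1493 ms


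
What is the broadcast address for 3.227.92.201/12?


Network: 3.224.0.0/12
Host bits = 20
Set all host bits to 1:
Broadcast: 3.239.255.255


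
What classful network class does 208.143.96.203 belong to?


First octet: 208
Binary: 11010000
110xxxxx -> Class C (192-223)
Class C, default mask 255.255.255.0 (/24)


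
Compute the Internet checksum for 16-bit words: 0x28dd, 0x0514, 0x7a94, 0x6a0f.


Sum all words (with carry folding):
+ 0x28dd = 0x28dd
+ 0x0514 = 0x2df1
+ 0x7a94 = 0xa885
+ 0x6a0f = 0x1295
One's complement: ~0x1295
Checksum = 0xed6a


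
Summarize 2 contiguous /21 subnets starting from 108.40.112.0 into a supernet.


Original prefix: /21
Number of subnets: 2 = 2^1
New prefix = 21 - 1 = 20
Supernet: 108.40.112.0/20


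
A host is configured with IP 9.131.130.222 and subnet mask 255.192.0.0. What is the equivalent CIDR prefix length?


Binary: 11111111.11000000.00000000.00000000
Count leading 1s
Prefix: /10


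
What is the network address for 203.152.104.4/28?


IP:   11001011.10011000.01101000.00000100
Mask: 11111111.11111111.11111111.11110000
AND operation:
Net:  11001011.10011000.01101000.00000000
Network: 203.152.104.0/28


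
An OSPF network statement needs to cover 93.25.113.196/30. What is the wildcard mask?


Subnet mask: 255.255.255.252
Wildcard = 255.255.255.255 - subnet mask
255 - 255 = 0
255 - 255 = 0
255 - 255 = 0
255 - 252 = 3
Wildcard: 0.0.0.3


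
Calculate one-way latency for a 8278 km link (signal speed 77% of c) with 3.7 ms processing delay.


Speed = 0.77 * 3e5 km/s = 231000 km/s
Propagation delay = 8278 / 231000 = 0.0358 s = 35.8355 ms
Processing delay = 3.7 ms
Total one-way latency = 39.5355 ms


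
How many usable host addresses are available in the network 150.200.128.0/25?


Host bits = 32 - 25 = 7
Total addresses = 2^7 = 128
Usable = total - 2 (network and broadcast)
Usable hosts: 126


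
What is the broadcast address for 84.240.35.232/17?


Network: 84.240.0.0/17
Host bits = 15
Set all host bits to 1:
Broadcast: 84.240.127.255


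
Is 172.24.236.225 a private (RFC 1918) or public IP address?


RFC 1918 private ranges:
  10.0.0.0/8 (10.0.0.0 - 10.255.255.255)
  172.16.0.0/12 (172.16.0.0 - 172.31.255.255)
  192.168.0.0/16 (192.168.0.0 - 192.168.255.255)
Private (in 172.16.0.0/12)


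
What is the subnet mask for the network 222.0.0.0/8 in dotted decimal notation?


/8 means 8 network bits, 24 host bits
Binary: 11111111000000000000000000000000
Mask: 255.0.0.0


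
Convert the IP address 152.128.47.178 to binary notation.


152 = 10011000
128 = 10000000
47 = 00101111
178 = 10110010
Binary: 10011000.10000000.00101111.10110010


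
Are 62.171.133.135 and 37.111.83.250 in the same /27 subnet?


Mask: 255.255.255.224
62.171.133.135 AND mask = 62.171.133.128
37.111.83.250 AND mask = 37.111.83.224
No, different subnets (62.171.133.128 vs 37.111.83.224)


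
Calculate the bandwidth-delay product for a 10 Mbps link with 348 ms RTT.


BDP = bandwidth * RTT
= 10 Mbps * 348 ms
= 10 * 1e6 * 348 / 1000 bits
= 3480000 bits
= 435000 bytes
= 424.8047 KB
BDP = 3480000 bits (435000 bytes)


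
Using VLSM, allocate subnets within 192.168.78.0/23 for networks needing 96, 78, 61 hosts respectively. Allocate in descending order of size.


96 hosts -> /25 (126 usable): 192.168.78.0/25
78 hosts -> /25 (126 usable): 192.168.78.128/25
61 hosts -> /26 (62 usable): 192.168.79.0/26
Allocation: 192.168.78.0/25 (96 hosts, 126 usable); 192.168.78.128/25 (78 hosts, 126 usable); 192.168.79.0/26 (61 hosts, 62 usable)


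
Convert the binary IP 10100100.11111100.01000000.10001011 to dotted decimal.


10100100 = 164
11111100 = 252
01000000 = 64
10001011 = 139
IP: 164.252.64.139


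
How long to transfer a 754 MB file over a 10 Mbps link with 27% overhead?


Effective throughput = 10 * (1 - 27/100) = 7.3 Mbps
File size in Mb = 754 * 8 = 6032 Mb
Time = 6032 / 7.3
Time = 826.3014 seconds


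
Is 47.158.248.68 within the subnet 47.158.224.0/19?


Subnet network: 47.158.224.0
Test IP AND mask: 47.158.224.0
Yes, 47.158.248.68 is in 47.158.224.0/19


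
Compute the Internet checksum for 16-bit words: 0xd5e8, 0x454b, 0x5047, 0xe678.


Sum all words (with carry folding):
+ 0xd5e8 = 0xd5e8
+ 0x454b = 0x1b34
+ 0x5047 = 0x6b7b
+ 0xe678 = 0x51f4
One's complement: ~0x51f4
Checksum = 0xae0b


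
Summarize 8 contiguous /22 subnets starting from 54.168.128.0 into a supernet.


Original prefix: /22
Number of subnets: 8 = 2^3
New prefix = 22 - 3 = 19
Supernet: 54.168.128.0/19


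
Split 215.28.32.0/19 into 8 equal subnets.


New prefix = 19 + 3 = 22
Each subnet has 1024 addresses
  215.28.32.0/22
  215.28.36.0/22
  215.28.40.0/22
  215.28.44.0/22
  215.28.48.0/22
  215.28.52.0/22
  215.28.56.0/22
  215.28.60.0/22
Subnets: 215.28.32.0/22, 215.28.36.0/22, 215.28.40.0/22, 215.28.44.0/22, 215.28.48.0/22, 215.28.52.0/22, 215.28.56.0/22, 215.28.60.0/22


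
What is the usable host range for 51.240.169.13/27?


Network: 51.240.169.0
Broadcast: 51.240.169.31
First usable = network + 1
Last usable = broadcast - 1
Range: 51.240.169.1 to 51.240.169.30


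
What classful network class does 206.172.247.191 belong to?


First octet: 206
Binary: 11001110
110xxxxx -> Class C (192-223)
Class C, default mask 255.255.255.0 (/24)


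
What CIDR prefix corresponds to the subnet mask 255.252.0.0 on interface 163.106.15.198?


Binary: 11111111.11111100.00000000.00000000
Count leading 1s
Prefix: /14


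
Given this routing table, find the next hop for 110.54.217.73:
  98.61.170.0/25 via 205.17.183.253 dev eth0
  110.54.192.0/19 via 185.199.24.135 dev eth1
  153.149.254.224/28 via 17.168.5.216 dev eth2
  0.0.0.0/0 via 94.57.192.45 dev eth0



Longest prefix match for 110.54.217.73:
  /25 98.61.170.0: no
  /19 110.54.192.0: MATCH
  /28 153.149.254.224: no
  /0 0.0.0.0: MATCH
Selected: next-hop 185.199.24.135 via eth1 (matched /19)


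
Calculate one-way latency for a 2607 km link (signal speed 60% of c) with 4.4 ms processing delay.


Speed = 0.6 * 3e5 km/s = 180000 km/s
Propagation delay = 2607 / 180000 = 0.0145 s = 14.4833 ms
Processing delay = 4.4 ms
Total one-way latency = 18.8833 ms


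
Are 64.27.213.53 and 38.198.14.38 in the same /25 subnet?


Mask: 255.255.255.128
64.27.213.53 AND mask = 64.27.213.0
38.198.14.38 AND mask = 38.198.14.0
No, different subnets (64.27.213.0 vs 38.198.14.0)


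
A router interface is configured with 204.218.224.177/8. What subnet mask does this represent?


/8 means 8 network bits, 24 host bits
Binary: 11111111000000000000000000000000
Mask: 255.0.0.0


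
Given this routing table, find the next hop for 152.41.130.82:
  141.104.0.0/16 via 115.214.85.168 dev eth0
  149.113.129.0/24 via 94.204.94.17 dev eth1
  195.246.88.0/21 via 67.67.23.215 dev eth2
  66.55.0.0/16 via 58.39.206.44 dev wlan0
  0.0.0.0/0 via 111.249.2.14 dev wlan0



Longest prefix match for 152.41.130.82:
  /16 141.104.0.0: no
  /24 149.113.129.0: no
  /21 195.246.88.0: no
  /16 66.55.0.0: no
  /0 0.0.0.0: MATCH
Selected: next-hop 111.249.2.14 via wlan0 (matched /0)


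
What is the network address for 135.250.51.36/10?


IP:   10000111.11111010.00110011.00100100
Mask: 11111111.11000000.00000000.00000000
AND operation:
Net:  10000111.11000000.00000000.00000000
Network: 135.192.0.0/10


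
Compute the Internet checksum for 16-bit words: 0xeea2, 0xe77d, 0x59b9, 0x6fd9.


Sum all words (with carry folding):
+ 0xeea2 = 0xeea2
+ 0xe77d = 0xd620
+ 0x59b9 = 0x2fda
+ 0x6fd9 = 0x9fb3
One's complement: ~0x9fb3
Checksum = 0x604c


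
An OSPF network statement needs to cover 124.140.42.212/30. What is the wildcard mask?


Subnet mask: 255.255.255.252
Wildcard = 255.255.255.255 - subnet mask
255 - 255 = 0
255 - 255 = 0
255 - 255 = 0
255 - 252 = 3
Wildcard: 0.0.0.3


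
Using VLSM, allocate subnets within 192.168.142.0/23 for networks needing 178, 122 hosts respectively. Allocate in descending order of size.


178 hosts -> /24 (254 usable): 192.168.142.0/24
122 hosts -> /25 (126 usable): 192.168.143.0/25
Allocation: 192.168.142.0/24 (178 hosts, 254 usable); 192.168.143.0/25 (122 hosts, 126 usable)


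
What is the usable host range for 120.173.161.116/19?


Network: 120.173.160.0
Broadcast: 120.173.191.255
First usable = network + 1
Last usable = broadcast - 1
Range: 120.173.160.1 to 120.173.191.254


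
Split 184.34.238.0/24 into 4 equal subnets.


New prefix = 24 + 2 = 26
Each subnet has 64 addresses
  184.34.238.0/26
  184.34.238.64/26
  184.34.238.128/26
  184.34.238.192/26
Subnets: 184.34.238.0/26, 184.34.238.64/26, 184.34.238.128/26, 184.34.238.192/26


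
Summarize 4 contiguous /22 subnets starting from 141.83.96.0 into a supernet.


Original prefix: /22
Number of subnets: 4 = 2^2
New prefix = 22 - 2 = 20
Supernet: 141.83.96.0/20


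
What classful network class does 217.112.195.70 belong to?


First octet: 217
Binary: 11011001
110xxxxx -> Class C (192-223)
Class C, default mask 255.255.255.0 (/24)


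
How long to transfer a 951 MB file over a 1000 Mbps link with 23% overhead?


Effective throughput = 1000 * (1 - 23/100) = 770 Mbps
File size in Mb = 951 * 8 = 7608 Mb
Time = 7608 / 770
Time = 9.8805 seconds


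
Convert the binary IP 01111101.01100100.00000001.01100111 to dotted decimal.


01111101 = 125
01100100 = 100
00000001 = 1
01100111 = 103
IP: 125.100.1.103


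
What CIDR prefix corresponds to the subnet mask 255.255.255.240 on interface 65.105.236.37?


Binary: 11111111.11111111.11111111.11110000
Count leading 1s
Prefix: /28


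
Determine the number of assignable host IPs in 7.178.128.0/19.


Host bits = 32 - 19 = 13
Total addresses = 2^13 = 8192
Usable = total - 2 (network and broadcast)
Usable hosts: 8190


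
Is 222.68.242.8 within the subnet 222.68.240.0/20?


Subnet network: 222.68.240.0
Test IP AND mask: 222.68.240.0
Yes, 222.68.242.8 is in 222.68.240.0/20


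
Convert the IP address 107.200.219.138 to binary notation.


107 = 01101011
200 = 11001000
219 = 11011011
138 = 10001010
Binary: 01101011.11001000.11011011.10001010


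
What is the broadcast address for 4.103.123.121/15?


Network: 4.102.0.0/15
Host bits = 17
Set all host bits to 1:
Broadcast: 4.103.255.255


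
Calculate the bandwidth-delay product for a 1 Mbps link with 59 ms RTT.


BDP = bandwidth * RTT
= 1 Mbps * 59 ms
= 1 * 1e6 * 59 / 1000 bits
= 59000 bits
= 7375 bytes
= 7.2021 KB
BDP = 59000 bits (7375 bytes)


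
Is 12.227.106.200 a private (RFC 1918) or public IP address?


RFC 1918 private ranges:
  10.0.0.0/8 (10.0.0.0 - 10.255.255.255)
  172.16.0.0/12 (172.16.0.0 - 172.31.255.255)
  192.168.0.0/16 (192.168.0.0 - 192.168.255.255)
Public (not in any RFC 1918 range)


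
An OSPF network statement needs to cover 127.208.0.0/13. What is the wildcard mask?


Subnet mask: 255.248.0.0
Wildcard = 255.255.255.255 - subnet mask
255 - 255 = 0
255 - 248 = 7
255 - 0 = 255
255 - 0 = 255
Wildcard: 0.7.255.255


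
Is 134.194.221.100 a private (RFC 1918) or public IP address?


RFC 1918 private ranges:
  10.0.0.0/8 (10.0.0.0 - 10.255.255.255)
  172.16.0.0/12 (172.16.0.0 - 172.31.255.255)
  192.168.0.0/16 (192.168.0.0 - 192.168.255.255)
Public (not in any RFC 1918 range)


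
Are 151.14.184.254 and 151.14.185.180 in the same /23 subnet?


Mask: 255.255.254.0
151.14.184.254 AND mask = 151.14.184.0
151.14.185.180 AND mask = 151.14.184.0
Yes, same subnet (151.14.184.0)


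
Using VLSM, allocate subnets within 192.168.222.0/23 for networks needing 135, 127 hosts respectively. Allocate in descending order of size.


135 hosts -> /24 (254 usable): 192.168.222.0/24
127 hosts -> /24 (254 usable): 192.168.223.0/24
Allocation: 192.168.222.0/24 (135 hosts, 254 usable); 192.168.223.0/24 (127 hosts, 254 usable)


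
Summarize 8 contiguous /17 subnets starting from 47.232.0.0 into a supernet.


Original prefix: /17
Number of subnets: 8 = 2^3
New prefix = 17 - 3 = 14
Supernet: 47.232.0.0/14


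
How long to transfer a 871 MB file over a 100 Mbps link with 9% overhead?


Effective throughput = 100 * (1 - 9/100) = 91 Mbps
File size in Mb = 871 * 8 = 6968 Mb
Time = 6968 / 91
Time = 76.5714 seconds


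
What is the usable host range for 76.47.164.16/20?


Network: 76.47.160.0
Broadcast: 76.47.175.255
First usable = network + 1
Last usable = broadcast - 1
Range: 76.47.160.1 to 76.47.175.254


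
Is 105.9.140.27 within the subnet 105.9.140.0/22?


Subnet network: 105.9.140.0
Test IP AND mask: 105.9.140.0
Yes, 105.9.140.27 is in 105.9.140.0/22


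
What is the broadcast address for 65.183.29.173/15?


Network: 65.182.0.0/15
Host bits = 17
Set all host bits to 1:
Broadcast: 65.183.255.255


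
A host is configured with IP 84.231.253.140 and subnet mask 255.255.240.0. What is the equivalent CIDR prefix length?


Binary: 11111111.11111111.11110000.00000000
Count leading 1s
Prefix: /20


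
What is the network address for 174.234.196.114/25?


IP:   10101110.11101010.11000100.01110010
Mask: 11111111.11111111.11111111.10000000
AND operation:
Net:  10101110.11101010.11000100.00000000
Network: 174.234.196.0/25


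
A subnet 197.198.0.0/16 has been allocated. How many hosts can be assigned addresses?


Host bits = 32 - 16 = 16
Total addresses = 2^16 = 65536
Usable = total - 2 (network and broadcast)
Usable hosts: 65534


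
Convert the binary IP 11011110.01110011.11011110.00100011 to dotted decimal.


11011110 = 222
01110011 = 115
11011110 = 222
00100011 = 35
IP: 222.115.222.35


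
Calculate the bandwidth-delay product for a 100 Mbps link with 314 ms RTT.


BDP = bandwidth * RTT
= 100 Mbps * 314 ms
= 100 * 1e6 * 314 / 1000 bits
= 31400000 bits
= 3925000 bytes
= 3833.0078 KB
BDP = 31400000 bits (3925000 bytes)


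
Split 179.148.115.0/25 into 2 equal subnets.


New prefix = 25 + 1 = 26
Each subnet has 64 addresses
  179.148.115.0/26
  179.148.115.64/26
Subnets: 179.148.115.0/26, 179.148.115.64/26


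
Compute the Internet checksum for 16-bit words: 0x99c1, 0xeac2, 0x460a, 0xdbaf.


Sum all words (with carry folding):
+ 0x99c1 = 0x99c1
+ 0xeac2 = 0x8484
+ 0x460a = 0xca8e
+ 0xdbaf = 0xa63e
One's complement: ~0xa63e
Checksum = 0x59c1


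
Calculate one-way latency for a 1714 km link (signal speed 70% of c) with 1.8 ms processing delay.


Speed = 0.7 * 3e5 km/s = 210000 km/s
Propagation delay = 1714 / 210000 = 0.0082 s = 8.1619 ms
Processing delay = 1.8 ms
Total one-way latency = 9.9619 ms


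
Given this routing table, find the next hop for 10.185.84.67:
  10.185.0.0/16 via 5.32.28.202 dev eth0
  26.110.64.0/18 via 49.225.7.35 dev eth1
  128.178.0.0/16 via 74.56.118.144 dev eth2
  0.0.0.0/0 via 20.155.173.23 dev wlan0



Longest prefix match for 10.185.84.67:
  /16 10.185.0.0: MATCH
  /18 26.110.64.0: no
  /16 128.178.0.0: no
  /0 0.0.0.0: MATCH
Selected: next-hop 5.32.28.202 via eth0 (matched /16)


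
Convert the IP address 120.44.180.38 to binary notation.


120 = 01111000
44 = 00101100
180 = 10110100
38 = 00100110
Binary: 01111000.00101100.10110100.00100110


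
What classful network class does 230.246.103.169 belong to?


First octet: 230
Binary: 11100110
1110xxxx -> Class D (224-239)
Class D (multicast), default mask N/A


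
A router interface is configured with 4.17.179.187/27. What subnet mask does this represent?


/27 means 27 network bits, 5 host bits
Binary: 11111111111111111111111111100000
Mask: 255.255.255.224


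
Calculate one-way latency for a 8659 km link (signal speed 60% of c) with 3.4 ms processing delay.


Speed = 0.6 * 3e5 km/s = 180000 km/s
Propagation delay = 8659 / 180000 = 0.0481 s = 48.1056 ms
Processing delay = 3.4 ms
Total one-way latency = 51.5056 ms


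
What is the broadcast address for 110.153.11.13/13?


Network: 110.152.0.0/13
Host bits = 19
Set all host bits to 1:
Broadcast: 110.159.255.255


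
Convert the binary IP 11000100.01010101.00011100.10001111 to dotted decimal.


11000100 = 196
01010101 = 85
00011100 = 28
10001111 = 143
IP: 196.85.28.143


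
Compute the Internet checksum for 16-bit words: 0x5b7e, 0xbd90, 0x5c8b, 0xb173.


Sum all words (with carry folding):
+ 0x5b7e = 0x5b7e
+ 0xbd90 = 0x190f
+ 0x5c8b = 0x759a
+ 0xb173 = 0x270e
One's complement: ~0x270e
Checksum = 0xd8f1


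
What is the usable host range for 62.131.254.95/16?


Network: 62.131.0.0
Broadcast: 62.131.255.255
First usable = network + 1
Last usable = broadcast - 1
Range: 62.131.0.1 to 62.131.255.254


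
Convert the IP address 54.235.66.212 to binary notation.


54 = 00110110
235 = 11101011
66 = 01000010
212 = 11010100
Binary: 00110110.11101011.01000010.11010100


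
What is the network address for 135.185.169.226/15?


IP:   10000111.10111001.10101001.11100010
Mask: 11111111.11111110.00000000.00000000
AND operation:
Net:  10000111.10111000.00000000.00000000
Network: 135.184.0.0/15


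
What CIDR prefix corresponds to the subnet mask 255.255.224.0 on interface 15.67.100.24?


Binary: 11111111.11111111.11100000.00000000
Count leading 1s
Prefix: /19


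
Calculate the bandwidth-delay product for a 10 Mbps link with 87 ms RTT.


BDP = bandwidth * RTT
= 10 Mbps * 87 ms
= 10 * 1e6 * 87 / 1000 bits
= 870000 bits
= 108750 bytes
= 106.2012 KB
BDP = 870000 bits (108750 bytes)


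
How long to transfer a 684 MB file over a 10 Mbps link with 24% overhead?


Effective throughput = 10 * (1 - 24/100) = 7.6 Mbps
File size in Mb = 684 * 8 = 5472 Mb
Time = 5472 / 7.6
Time = 720 seconds


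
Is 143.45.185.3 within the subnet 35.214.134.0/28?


Subnet network: 35.214.134.0
Test IP AND mask: 143.45.185.0
No, 143.45.185.3 is not in 35.214.134.0/28


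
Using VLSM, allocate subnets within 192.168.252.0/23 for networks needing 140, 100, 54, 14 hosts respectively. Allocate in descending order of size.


140 hosts -> /24 (254 usable): 192.168.252.0/24
100 hosts -> /25 (126 usable): 192.168.253.0/25
54 hosts -> /26 (62 usable): 192.168.253.128/26
14 hosts -> /28 (14 usable): 192.168.253.192/28
Allocation: 192.168.252.0/24 (140 hosts, 254 usable); 192.168.253.0/25 (100 hosts, 126 usable); 192.168.253.128/26 (54 hosts, 62 usable); 192.168.253.192/28 (14 hosts, 14 usable)


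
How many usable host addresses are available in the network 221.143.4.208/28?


Host bits = 32 - 28 = 4
Total addresses = 2^4 = 16
Usable = total - 2 (network and broadcast)
Usable hosts: 14


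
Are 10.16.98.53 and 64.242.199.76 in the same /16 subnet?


Mask: 255.255.0.0
10.16.98.53 AND mask = 10.16.0.0
64.242.199.76 AND mask = 64.242.0.0
No, different subnets (10.16.0.0 vs 64.242.0.0)


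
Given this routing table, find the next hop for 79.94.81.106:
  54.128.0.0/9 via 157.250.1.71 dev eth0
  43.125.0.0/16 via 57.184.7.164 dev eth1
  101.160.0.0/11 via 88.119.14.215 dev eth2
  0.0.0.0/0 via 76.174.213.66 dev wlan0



Longest prefix match for 79.94.81.106:
  /9 54.128.0.0: no
  /16 43.125.0.0: no
  /11 101.160.0.0: no
  /0 0.0.0.0: MATCH
Selected: next-hop 76.174.213.66 via wlan0 (matched /0)


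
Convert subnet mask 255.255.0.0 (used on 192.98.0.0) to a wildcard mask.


Subnet mask: 255.255.0.0
Wildcard = 255.255.255.255 - subnet mask
255 - 255 = 0
255 - 255 = 0
255 - 0 = 255
255 - 0 = 255
Wildcard: 0.0.255.255


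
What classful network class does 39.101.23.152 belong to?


First octet: 39
Binary: 00100111
0xxxxxxx -> Class A (1-126)
Class A, default mask 255.0.0.0 (/8)


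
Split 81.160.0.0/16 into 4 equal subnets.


New prefix = 16 + 2 = 18
Each subnet has 16384 addresses
  81.160.0.0/18
  81.160.64.0/18
  81.160.128.0/18
  81.160.192.0/18
Subnets: 81.160.0.0/18, 81.160.64.0/18, 81.160.128.0/18, 81.160.192.0/18


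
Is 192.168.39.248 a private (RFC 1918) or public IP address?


RFC 1918 private ranges:
  10.0.0.0/8 (10.0.0.0 - 10.255.255.255)
  172.16.0.0/12 (172.16.0.0 - 172.31.255.255)
  192.168.0.0/16 (192.168.0.0 - 192.168.255.255)
Private (in 192.168.0.0/16)


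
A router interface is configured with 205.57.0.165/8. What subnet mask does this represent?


/8 means 8 network bits, 24 host bits
Binary: 11111111000000000000000000000000
Mask: 255.0.0.0


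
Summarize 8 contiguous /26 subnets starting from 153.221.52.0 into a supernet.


Original prefix: /26
Number of subnets: 8 = 2^3
New prefix = 26 - 3 = 23
Supernet: 153.221.52.0/23


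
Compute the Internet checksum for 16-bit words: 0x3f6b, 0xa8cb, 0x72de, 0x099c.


Sum all words (with carry folding):
+ 0x3f6b = 0x3f6b
+ 0xa8cb = 0xe836
+ 0x72de = 0x5b15
+ 0x099c = 0x64b1
One's complement: ~0x64b1
Checksum = 0x9b4e


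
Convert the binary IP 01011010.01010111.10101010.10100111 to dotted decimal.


01011010 = 90
01010111 = 87
10101010 = 170
10100111 = 167
IP: 90.87.170.167


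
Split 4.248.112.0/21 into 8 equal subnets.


New prefix = 21 + 3 = 24
Each subnet has 256 addresses
  4.248.112.0/24
  4.248.113.0/24
  4.248.114.0/24
  4.248.115.0/24
  4.248.116.0/24
  4.248.117.0/24
  4.248.118.0/24
  4.248.119.0/24
Subnets: 4.248.112.0/24, 4.248.113.0/24, 4.248.114.0/24, 4.248.115.0/24, 4.248.116.0/24, 4.248.117.0/24, 4.248.118.0/24, 4.248.119.0/24


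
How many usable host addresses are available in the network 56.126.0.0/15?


Host bits = 32 - 15 = 17
Total addresses = 2^17 = 131072
Usable = total - 2 (network and broadcast)
Usable hosts: 131070


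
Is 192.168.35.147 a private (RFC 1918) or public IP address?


RFC 1918 private ranges:
  10.0.0.0/8 (10.0.0.0 - 10.255.255.255)
  172.16.0.0/12 (172.16.0.0 - 172.31.255.255)
  192.168.0.0/16 (192.168.0.0 - 192.168.255.255)
Private (in 192.168.0.0/16)


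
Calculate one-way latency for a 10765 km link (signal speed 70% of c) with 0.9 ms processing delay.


Speed = 0.7 * 3e5 km/s = 210000 km/s
Propagation delay = 10765 / 210000 = 0.0513 s = 51.2619 ms
Processing delay = 0.9 ms
Total one-way latency = 52.1619 ms


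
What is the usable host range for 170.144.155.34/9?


Network: 170.128.0.0
Broadcast: 170.255.255.255
First usable = network + 1
Last usable = broadcast - 1
Range: 170.128.0.1 to 170.255.255.254


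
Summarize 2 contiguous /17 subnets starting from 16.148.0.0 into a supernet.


Original prefix: /17
Number of subnets: 2 = 2^1
New prefix = 17 - 1 = 16
Supernet: 16.148.0.0/16


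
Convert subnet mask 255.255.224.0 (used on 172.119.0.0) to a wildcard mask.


Subnet mask: 255.255.224.0
Wildcard = 255.255.255.255 - subnet mask
255 - 255 = 0
255 - 255 = 0
255 - 224 = 31
255 - 0 = 255
Wildcard: 0.0.31.255


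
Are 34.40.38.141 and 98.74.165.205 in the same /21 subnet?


Mask: 255.255.248.0
34.40.38.141 AND mask = 34.40.32.0
98.74.165.205 AND mask = 98.74.160.0
No, different subnets (34.40.32.0 vs 98.74.160.0)


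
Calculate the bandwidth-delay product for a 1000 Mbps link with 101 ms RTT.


BDP = bandwidth * RTT
= 1000 Mbps * 101 ms
= 1000 * 1e6 * 101 / 1000 bits
= 101000000 bits
= 12625000 bytes
= 12329.1016 KB
BDP = 101000000 bits (12625000 bytes)


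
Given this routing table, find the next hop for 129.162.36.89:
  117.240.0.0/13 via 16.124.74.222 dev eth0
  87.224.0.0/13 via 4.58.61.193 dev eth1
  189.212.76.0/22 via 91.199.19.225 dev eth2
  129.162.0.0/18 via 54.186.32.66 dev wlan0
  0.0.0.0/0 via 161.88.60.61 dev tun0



Longest prefix match for 129.162.36.89:
  /13 117.240.0.0: no
  /13 87.224.0.0: no
  /22 189.212.76.0: no
  /18 129.162.0.0: MATCH
  /0 0.0.0.0: MATCH
Selected: next-hop 54.186.32.66 via wlan0 (matched /18)


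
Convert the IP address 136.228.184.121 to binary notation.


136 = 10001000
228 = 11100100
184 = 10111000
121 = 01111001
Binary: 10001000.11100100.10111000.01111001


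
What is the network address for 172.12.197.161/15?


IP:   10101100.00001100.11000101.10100001
Mask: 11111111.11111110.00000000.00000000
AND operation:
Net:  10101100.00001100.00000000.00000000
Network: 172.12.0.0/15


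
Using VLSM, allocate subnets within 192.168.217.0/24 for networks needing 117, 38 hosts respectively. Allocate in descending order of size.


117 hosts -> /25 (126 usable): 192.168.217.0/25
38 hosts -> /26 (62 usable): 192.168.217.128/26
Allocation: 192.168.217.0/25 (117 hosts, 126 usable); 192.168.217.128/26 (38 hosts, 62 usable)


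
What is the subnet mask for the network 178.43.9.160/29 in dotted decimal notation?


/29 means 29 network bits, 3 host bits
Binary: 11111111111111111111111111111000
Mask: 255.255.255.248


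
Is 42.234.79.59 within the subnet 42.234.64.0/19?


Subnet network: 42.234.64.0
Test IP AND mask: 42.234.64.0
Yes, 42.234.79.59 is in 42.234.64.0/19


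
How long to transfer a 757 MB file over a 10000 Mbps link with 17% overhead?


Effective throughput = 10000 * (1 - 17/100) = 8300 Mbps
File size in Mb = 757 * 8 = 6056 Mb
Time = 6056 / 8300
Time = 0.7296 seconds


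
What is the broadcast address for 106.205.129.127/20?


Network: 106.205.128.0/20
Host bits = 12
Set all host bits to 1:
Broadcast: 106.205.143.255


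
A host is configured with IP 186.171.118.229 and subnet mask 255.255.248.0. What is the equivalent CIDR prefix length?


Binary: 11111111.11111111.11111000.00000000
Count leading 1s
Prefix: /21


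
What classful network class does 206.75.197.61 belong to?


First octet: 206
Binary: 11001110
110xxxxx -> Class C (192-223)
Class C, default mask 255.255.255.0 (/24)


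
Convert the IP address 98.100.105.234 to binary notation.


98 = 01100010
100 = 01100100
105 = 01101001
234 = 11101010
Binary: 01100010.01100100.01101001.11101010


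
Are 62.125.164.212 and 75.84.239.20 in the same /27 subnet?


Mask: 255.255.255.224
62.125.164.212 AND mask = 62.125.164.192
75.84.239.20 AND mask = 75.84.239.0
No, different subnets (62.125.164.192 vs 75.84.239.0)


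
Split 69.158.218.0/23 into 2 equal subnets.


New prefix = 23 + 1 = 24
Each subnet has 256 addresses
  69.158.218.0/24
  69.158.219.0/24
Subnets: 69.158.218.0/24, 69.158.219.0/24


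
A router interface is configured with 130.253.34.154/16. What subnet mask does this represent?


/16 means 16 network bits, 16 host bits
Binary: 11111111111111110000000000000000
Mask: 255.255.0.0


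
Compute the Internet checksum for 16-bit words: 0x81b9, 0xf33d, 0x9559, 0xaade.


Sum all words (with carry folding):
+ 0x81b9 = 0x81b9
+ 0xf33d = 0x74f7
+ 0x9559 = 0x0a51
+ 0xaade = 0xb52f
One's complement: ~0xb52f
Checksum = 0x4ad0


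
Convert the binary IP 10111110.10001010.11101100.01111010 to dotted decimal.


10111110 = 190
10001010 = 138
11101100 = 236
01111010 = 122
IP: 190.138.236.122


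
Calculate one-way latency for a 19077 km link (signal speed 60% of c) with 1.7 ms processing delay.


Speed = 0.6 * 3e5 km/s = 180000 km/s
Propagation delay = 19077 / 180000 = 0.106 s = 105.9833 ms
Processing delay = 1.7 ms
Total one-way latency = 107.6833 ms


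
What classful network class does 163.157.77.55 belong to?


First octet: 163
Binary: 10100011
10xxxxxx -> Class B (128-191)
Class B, default mask 255.255.0.0 (/16)


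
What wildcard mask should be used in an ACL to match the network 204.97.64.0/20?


Subnet mask: 255.255.240.0
Wildcard = 255.255.255.255 - subnet mask
255 - 255 = 0
255 - 255 = 0
255 - 240 = 15
255 - 0 = 255
Wildcard: 0.0.15.255


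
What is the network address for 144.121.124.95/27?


IP:   10010000.01111001.01111100.01011111
Mask: 11111111.11111111.11111111.11100000
AND operation:
Net:  10010000.01111001.01111100.01000000
Network: 144.121.124.64/27


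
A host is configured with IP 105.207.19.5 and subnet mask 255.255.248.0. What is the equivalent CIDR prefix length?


Binary: 11111111.11111111.11111000.00000000
Count leading 1s
Prefix: /21


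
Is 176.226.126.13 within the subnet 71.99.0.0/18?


Subnet network: 71.99.0.0
Test IP AND mask: 176.226.64.0
No, 176.226.126.13 is not in 71.99.0.0/18


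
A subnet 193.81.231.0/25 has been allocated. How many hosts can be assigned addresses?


Host bits = 32 - 25 = 7
Total addresses = 2^7 = 128
Usable = total - 2 (network and broadcast)
Usable hosts: 126


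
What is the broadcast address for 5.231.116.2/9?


Network: 5.128.0.0/9
Host bits = 23
Set all host bits to 1:
Broadcast: 5.255.255.255


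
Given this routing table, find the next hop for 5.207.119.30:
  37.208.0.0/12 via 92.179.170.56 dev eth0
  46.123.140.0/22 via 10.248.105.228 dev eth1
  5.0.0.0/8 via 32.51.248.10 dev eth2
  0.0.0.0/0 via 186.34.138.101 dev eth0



Longest prefix match for 5.207.119.30:
  /12 37.208.0.0: no
  /22 46.123.140.0: no
  /8 5.0.0.0: MATCH
  /0 0.0.0.0: MATCH
Selected: next-hop 32.51.248.10 via eth2 (matched /8)


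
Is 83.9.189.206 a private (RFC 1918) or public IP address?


RFC 1918 private ranges:
  10.0.0.0/8 (10.0.0.0 - 10.255.255.255)
  172.16.0.0/12 (172.16.0.0 - 172.31.255.255)
  192.168.0.0/16 (192.168.0.0 - 192.168.255.255)
Public (not in any RFC 1918 range)


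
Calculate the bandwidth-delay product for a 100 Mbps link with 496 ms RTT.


BDP = bandwidth * RTT
= 100 Mbps * 496 ms
= 100 * 1e6 * 496 / 1000 bits
= 49600000 bits
= 6200000 bytes
= 6054.6875 KB
BDP = 49600000 bits (6200000 bytes)


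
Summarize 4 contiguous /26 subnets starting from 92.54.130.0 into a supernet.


Original prefix: /26
Number of subnets: 4 = 2^2
New prefix = 26 - 2 = 24
Supernet: 92.54.130.0/24


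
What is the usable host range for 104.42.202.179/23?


Network: 104.42.202.0
Broadcast: 104.42.203.255
First usable = network + 1
Last usable = broadcast - 1
Range: 104.42.202.1 to 104.42.203.254


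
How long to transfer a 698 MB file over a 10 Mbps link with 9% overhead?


Effective throughput = 10 * (1 - 9/100) = 9.1 Mbps
File size in Mb = 698 * 8 = 5584 Mb
Time = 5584 / 9.1
Time = 613.6264 seconds


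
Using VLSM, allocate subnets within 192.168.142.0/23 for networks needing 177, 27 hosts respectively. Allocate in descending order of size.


177 hosts -> /24 (254 usable): 192.168.142.0/24
27 hosts -> /27 (30 usable): 192.168.143.0/27
Allocation: 192.168.142.0/24 (177 hosts, 254 usable); 192.168.143.0/27 (27 hosts, 30 usable)


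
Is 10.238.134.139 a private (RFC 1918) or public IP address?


RFC 1918 private ranges:
  10.0.0.0/8 (10.0.0.0 - 10.255.255.255)
  172.16.0.0/12 (172.16.0.0 - 172.31.255.255)
  192.168.0.0/16 (192.168.0.0 - 192.168.255.255)
Private (in 10.0.0.0/8)


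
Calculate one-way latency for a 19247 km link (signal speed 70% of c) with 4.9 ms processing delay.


Speed = 0.7 * 3e5 km/s = 210000 km/s
Propagation delay = 19247 / 210000 = 0.0917 s = 91.6524 ms
Processing delay = 4.9 ms
Total one-way latency = 96.5524 ms


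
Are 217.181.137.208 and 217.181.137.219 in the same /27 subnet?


Mask: 255.255.255.224
217.181.137.208 AND mask = 217.181.137.192
217.181.137.219 AND mask = 217.181.137.192
Yes, same subnet (217.181.137.192)


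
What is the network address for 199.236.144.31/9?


IP:   11000111.11101100.10010000.00011111
Mask: 11111111.10000000.00000000.00000000
AND operation:
Net:  11000111.10000000.00000000.00000000
Network: 199.128.0.0/9


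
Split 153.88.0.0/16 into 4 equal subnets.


New prefix = 16 + 2 = 18
Each subnet has 16384 addresses
  153.88.0.0/18
  153.88.64.0/18
  153.88.128.0/18
  153.88.192.0/18
Subnets: 153.88.0.0/18, 153.88.64.0/18, 153.88.128.0/18, 153.88.192.0/18


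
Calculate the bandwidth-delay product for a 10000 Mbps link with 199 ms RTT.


BDP = bandwidth * RTT
= 10000 Mbps * 199 ms
= 10000 * 1e6 * 199 / 1000 bits
= 1990000000 bits
= 248750000 bytes
= 242919.9219 KB
BDP = 1990000000 bits (248750000 bytes)


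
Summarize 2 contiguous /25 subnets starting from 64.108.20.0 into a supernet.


Original prefix: /25
Number of subnets: 2 = 2^1
New prefix = 25 - 1 = 24
Supernet: 64.108.20.0/24


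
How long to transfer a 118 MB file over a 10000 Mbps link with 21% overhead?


Effective throughput = 10000 * (1 - 21/100) = 7900 Mbps
File size in Mb = 118 * 8 = 944 Mb
Time = 944 / 7900
Time = 0.1195 seconds


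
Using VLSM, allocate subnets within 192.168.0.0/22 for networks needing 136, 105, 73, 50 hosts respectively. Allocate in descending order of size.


136 hosts -> /24 (254 usable): 192.168.0.0/24
105 hosts -> /25 (126 usable): 192.168.1.0/25
73 hosts -> /25 (126 usable): 192.168.1.128/25
50 hosts -> /26 (62 usable): 192.168.2.0/26
Allocation: 192.168.0.0/24 (136 hosts, 254 usable); 192.168.1.0/25 (105 hosts, 126 usable); 192.168.1.128/25 (73 hosts, 126 usable); 192.168.2.0/26 (50 hosts, 62 usable)


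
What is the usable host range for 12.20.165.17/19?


Network: 12.20.160.0
Broadcast: 12.20.191.255
First usable = network + 1
Last usable = broadcast - 1
Range: 12.20.160.1 to 12.20.191.254


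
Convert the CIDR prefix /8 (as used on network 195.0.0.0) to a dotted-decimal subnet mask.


/8 means 8 network bits, 24 host bits
Binary: 11111111000000000000000000000000
Mask: 255.0.0.0


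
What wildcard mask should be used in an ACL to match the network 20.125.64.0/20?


Subnet mask: 255.255.240.0
Wildcard = 255.255.255.255 - subnet mask
255 - 255 = 0
255 - 255 = 0
255 - 240 = 15
255 - 0 = 255
Wildcard: 0.0.15.255


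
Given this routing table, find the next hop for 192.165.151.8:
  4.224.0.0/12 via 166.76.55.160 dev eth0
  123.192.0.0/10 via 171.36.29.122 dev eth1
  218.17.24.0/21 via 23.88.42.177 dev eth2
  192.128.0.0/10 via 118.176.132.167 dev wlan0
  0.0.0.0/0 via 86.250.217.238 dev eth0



Longest prefix match for 192.165.151.8:
  /12 4.224.0.0: no
  /10 123.192.0.0: no
  /21 218.17.24.0: no
  /10 192.128.0.0: MATCH
  /0 0.0.0.0: MATCH
Selected: next-hop 118.176.132.167 via wlan0 (matched /10)


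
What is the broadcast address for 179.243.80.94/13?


Network: 179.240.0.0/13
Host bits = 19
Set all host bits to 1:
Broadcast: 179.247.255.255


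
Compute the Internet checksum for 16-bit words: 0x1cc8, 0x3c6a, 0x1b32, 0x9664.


Sum all words (with carry folding):
+ 0x1cc8 = 0x1cc8
+ 0x3c6a = 0x5932
+ 0x1b32 = 0x7464
+ 0x9664 = 0x0ac9
One's complement: ~0x0ac9
Checksum = 0xf536


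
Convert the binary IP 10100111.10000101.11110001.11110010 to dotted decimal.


10100111 = 167
10000101 = 133
11110001 = 241
11110010 = 242
IP: 167.133.241.242


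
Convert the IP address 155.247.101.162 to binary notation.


155 = 10011011
247 = 11110111
101 = 01100101
162 = 10100010
Binary: 10011011.11110111.01100101.10100010


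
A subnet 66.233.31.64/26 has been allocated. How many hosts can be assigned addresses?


Host bits = 32 - 26 = 6
Total addresses = 2^6 = 64
Usable = total - 2 (network and broadcast)
Usable hosts: 62


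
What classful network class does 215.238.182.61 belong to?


First octet: 215
Binary: 11010111
110xxxxx -> Class C (192-223)
Class C, default mask 255.255.255.0 (/24)


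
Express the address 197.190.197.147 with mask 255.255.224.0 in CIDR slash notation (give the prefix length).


Binary: 11111111.11111111.11100000.00000000
Count leading 1s
Prefix: /19


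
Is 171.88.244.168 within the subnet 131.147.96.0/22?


Subnet network: 131.147.96.0
Test IP AND mask: 171.88.244.0
No, 171.88.244.168 is not in 131.147.96.0/22


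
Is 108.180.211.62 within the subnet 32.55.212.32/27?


Subnet network: 32.55.212.32
Test IP AND mask: 108.180.211.32
No, 108.180.211.62 is not in 32.55.212.32/27


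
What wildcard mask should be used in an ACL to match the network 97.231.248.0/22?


Subnet mask: 255.255.252.0
Wildcard = 255.255.255.255 - subnet mask
255 - 255 = 0
255 - 255 = 0
255 - 252 = 3
255 - 0 = 255
Wildcard: 0.0.3.255


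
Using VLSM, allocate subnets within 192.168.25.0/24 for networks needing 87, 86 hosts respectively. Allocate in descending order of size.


87 hosts -> /25 (126 usable): 192.168.25.0/25
86 hosts -> /25 (126 usable): 192.168.25.128/25
Allocation: 192.168.25.0/25 (87 hosts, 126 usable); 192.168.25.128/25 (86 hosts, 126 usable)


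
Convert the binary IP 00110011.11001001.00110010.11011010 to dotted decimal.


00110011 = 51
11001001 = 201
00110010 = 50
11011010 = 218
IP: 51.201.50.218


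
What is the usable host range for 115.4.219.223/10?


Network: 115.0.0.0
Broadcast: 115.63.255.255
First usable = network + 1
Last usable = broadcast - 1
Range: 115.0.0.1 to 115.63.255.254


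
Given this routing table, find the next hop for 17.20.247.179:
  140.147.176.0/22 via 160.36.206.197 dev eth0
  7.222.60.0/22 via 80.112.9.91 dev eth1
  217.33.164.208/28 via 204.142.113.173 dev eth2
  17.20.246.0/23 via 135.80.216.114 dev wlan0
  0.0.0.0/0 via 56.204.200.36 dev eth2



Longest prefix match for 17.20.247.179:
  /22 140.147.176.0: no
  /22 7.222.60.0: no
  /28 217.33.164.208: no
  /23 17.20.246.0: MATCH
  /0 0.0.0.0: MATCH
Selected: next-hop 135.80.216.114 via wlan0 (matched /23)


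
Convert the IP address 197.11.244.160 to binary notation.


197 = 11000101
11 = 00001011
244 = 11110100
160 = 10100000
Binary: 11000101.00001011.11110100.10100000


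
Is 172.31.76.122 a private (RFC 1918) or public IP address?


RFC 1918 private ranges:
  10.0.0.0/8 (10.0.0.0 - 10.255.255.255)
  172.16.0.0/12 (172.16.0.0 - 172.31.255.255)
  192.168.0.0/16 (192.168.0.0 - 192.168.255.255)
Private (in 172.16.0.0/12)


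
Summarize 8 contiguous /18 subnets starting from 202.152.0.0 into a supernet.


Original prefix: /18
Number of subnets: 8 = 2^3
New prefix = 18 - 3 = 15
Supernet: 202.152.0.0/15


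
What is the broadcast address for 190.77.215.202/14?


Network: 190.76.0.0/14
Host bits = 18
Set all host bits to 1:
Broadcast: 190.79.255.255
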